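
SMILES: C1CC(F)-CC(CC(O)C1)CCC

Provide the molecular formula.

Heavy atoms from the SMILES: 11 C, 1 F, 1 O.
Implicit hydrogens by atom environment:
  7 × C: 2 H each → 14
  3 × C: 1 H each → 3
  1 × C: 3 H
  1 × F: no H
  1 × O: 1 H
  Total hydrogens = 21.
Molecular formula: C11H21FO

C11H21FO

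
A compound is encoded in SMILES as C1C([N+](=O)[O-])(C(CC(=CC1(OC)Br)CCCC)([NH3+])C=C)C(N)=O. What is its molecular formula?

C15H25BrN3O4+

Heavy atoms from the SMILES: 1 Br, 15 C, 3 N, 4 O.
Implicit hydrogens by atom environment:
  6 × C: 2 H each → 12
  5 × C: no H
  3 × O: no H
  2 × C: 3 H each → 6
  2 × C: 1 H each → 2
  1 × Br: no H
  1 × N (charge +1): 3 H
  1 × N: 2 H
  1 × N (charge +1): no H
  1 × O (charge -1): no H
  Total hydrogens = 25.
Net charge +1.
Molecular formula: C15H25BrN3O4+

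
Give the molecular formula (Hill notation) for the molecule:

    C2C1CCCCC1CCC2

C10H18

Heavy atoms from the SMILES: 10 C.
Implicit hydrogens by atom environment:
  8 × C: 2 H each → 16
  2 × C: 1 H each → 2
  Total hydrogens = 18.
Molecular formula: C10H18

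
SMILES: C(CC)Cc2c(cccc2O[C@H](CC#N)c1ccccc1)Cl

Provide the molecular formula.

C19H20ClNO

Heavy atoms from the SMILES: 19 C, 1 Cl, 1 N, 1 O.
Implicit hydrogens by atom environment:
  8 × C (aromatic): 1 H each → 8
  4 × C: 2 H each → 8
  4 × C (aromatic): no H
  1 × C: 3 H
  1 × C: 1 H
  1 × C: no H
  1 × Cl: no H
  1 × N: no H
  1 × O: no H
  Total hydrogens = 20.
Molecular formula: C19H20ClNO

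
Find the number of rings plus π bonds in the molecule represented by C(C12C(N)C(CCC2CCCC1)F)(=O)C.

3

Molecular formula from the SMILES: C12H20FNO.
DoU = (2C + 2 + N − H − X)/2 = (2·12 + 2 + 1 − 20 − 1)/2 = 6/2 = 3.
(Structurally: 2 ring(s) + 1 π bond(s) = 3.)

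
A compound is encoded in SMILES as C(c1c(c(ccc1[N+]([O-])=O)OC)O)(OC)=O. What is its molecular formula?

Heavy atoms from the SMILES: 9 C, 1 N, 6 O.
Implicit hydrogens by atom environment:
  4 × C (aromatic): no H
  4 × O: no H
  2 × C: 3 H each → 6
  2 × C (aromatic): 1 H each → 2
  1 × C: no H
  1 × N (charge +1): no H
  1 × O: 1 H
  1 × O (charge -1): no H
  Total hydrogens = 9.
Molecular formula: C9H9NO6

C9H9NO6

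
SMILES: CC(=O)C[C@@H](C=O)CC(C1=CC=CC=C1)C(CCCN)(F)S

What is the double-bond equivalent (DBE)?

6

Molecular formula from the SMILES: C17H24FNO2S.
DoU = (2C + 2 + N − H − X)/2 = (2·17 + 2 + 1 − 24 − 1)/2 = 12/2 = 6.
(Structurally: 1 ring(s) + 5 π bond(s) = 6.)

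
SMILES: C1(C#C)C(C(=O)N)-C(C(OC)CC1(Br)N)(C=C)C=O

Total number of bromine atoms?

1

The symbol for bromine appears 1 time in the SMILES.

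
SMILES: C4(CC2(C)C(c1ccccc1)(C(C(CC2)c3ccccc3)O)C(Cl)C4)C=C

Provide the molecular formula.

Heavy atoms from the SMILES: 25 C, 1 Cl, 1 O.
Implicit hydrogens by atom environment:
  10 × C (aromatic): 1 H each → 10
  5 × C: 2 H each → 10
  5 × C: 1 H each → 5
  2 × C: no H
  2 × C (aromatic): no H
  1 × C: 3 H
  1 × Cl: no H
  1 × O: 1 H
  Total hydrogens = 29.
Molecular formula: C25H29ClO

C25H29ClO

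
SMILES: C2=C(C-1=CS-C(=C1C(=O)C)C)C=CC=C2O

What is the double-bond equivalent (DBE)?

Molecular formula from the SMILES: C13H12O2S.
DoU = (2C + 2 + N − H − X)/2 = (2·13 + 2 + 0 − 12 − 0)/2 = 16/2 = 8.
(Structurally: 2 ring(s) + 6 π bond(s) = 8.)

8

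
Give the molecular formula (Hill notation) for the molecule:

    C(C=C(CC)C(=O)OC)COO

C8H14O4

Heavy atoms from the SMILES: 8 C, 4 O.
Implicit hydrogens by atom environment:
  3 × C: 2 H each → 6
  3 × O: no H
  2 × C: 3 H each → 6
  2 × C: no H
  1 × C: 1 H
  1 × O: 1 H
  Total hydrogens = 14.
Molecular formula: C8H14O4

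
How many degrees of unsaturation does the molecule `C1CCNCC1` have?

1

Molecular formula from the SMILES: C5H11N.
DoU = (2C + 2 + N − H − X)/2 = (2·5 + 2 + 1 − 11 − 0)/2 = 2/2 = 1.
(Structurally: 1 ring(s) + 0 π bond(s) = 1.)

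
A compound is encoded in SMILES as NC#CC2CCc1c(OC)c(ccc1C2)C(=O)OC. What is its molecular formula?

Heavy atoms from the SMILES: 15 C, 1 N, 3 O.
Implicit hydrogens by atom environment:
  4 × C (aromatic): no H
  3 × C: 2 H each → 6
  3 × C: no H
  3 × O: no H
  2 × C: 3 H each → 6
  2 × C (aromatic): 1 H each → 2
  1 × C: 1 H
  1 × N: 2 H
  Total hydrogens = 17.
Molecular formula: C15H17NO3

C15H17NO3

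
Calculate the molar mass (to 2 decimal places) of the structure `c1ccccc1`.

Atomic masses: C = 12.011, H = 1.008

Molecular formula: C6H6.
M = 6×12.011 + 6×1.008 = 78.11 g/mol.

78.11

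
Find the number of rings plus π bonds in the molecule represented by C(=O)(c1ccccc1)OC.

Molecular formula from the SMILES: C8H8O2.
DoU = (2C + 2 + N − H − X)/2 = (2·8 + 2 + 0 − 8 − 0)/2 = 10/2 = 5.
(Structurally: 1 ring(s) + 4 π bond(s) = 5.)

5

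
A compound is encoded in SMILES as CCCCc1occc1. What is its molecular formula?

Heavy atoms from the SMILES: 8 C, 1 O.
Implicit hydrogens by atom environment:
  3 × C: 2 H each → 6
  3 × C (aromatic): 1 H each → 3
  1 × C: 3 H
  1 × C (aromatic): no H
  1 × O (aromatic): no H
  Total hydrogens = 12.
Molecular formula: C8H12O

C8H12O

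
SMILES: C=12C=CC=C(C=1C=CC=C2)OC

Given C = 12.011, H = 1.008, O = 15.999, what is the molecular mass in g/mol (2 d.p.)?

158.20

Molecular formula: C11H10O.
M = 11×12.011 + 10×1.008 + 1×15.999 = 158.20 g/mol.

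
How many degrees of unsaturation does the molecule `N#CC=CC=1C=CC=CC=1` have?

Molecular formula from the SMILES: C9H7N.
DoU = (2C + 2 + N − H − X)/2 = (2·9 + 2 + 1 − 7 − 0)/2 = 14/2 = 7.
(Structurally: 1 ring(s) + 6 π bond(s) = 7.)

7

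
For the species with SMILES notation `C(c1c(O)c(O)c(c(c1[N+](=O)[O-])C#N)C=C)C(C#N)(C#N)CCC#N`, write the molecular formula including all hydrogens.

C16H11N5O4

Heavy atoms from the SMILES: 16 C, 5 N, 4 O.
Implicit hydrogens by atom environment:
  6 × C (aromatic): no H
  5 × C: no H
  4 × C: 2 H each → 8
  4 × N: no H
  2 × O: 1 H each → 2
  1 × C: 1 H
  1 × N (charge +1): no H
  1 × O: no H
  1 × O (charge -1): no H
  Total hydrogens = 11.
Molecular formula: C16H11N5O4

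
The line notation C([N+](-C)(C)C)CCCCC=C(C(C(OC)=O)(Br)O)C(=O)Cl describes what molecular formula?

Heavy atoms from the SMILES: 1 Br, 14 C, 1 Cl, 1 N, 4 O.
Implicit hydrogens by atom environment:
  5 × C: 2 H each → 10
  4 × C: 3 H each → 12
  4 × C: no H
  3 × O: no H
  1 × Br: no H
  1 × C: 1 H
  1 × Cl: no H
  1 × N (charge +1): no H
  1 × O: 1 H
  Total hydrogens = 24.
Net charge +1.
Molecular formula: C14H24BrClNO4+

C14H24BrClNO4+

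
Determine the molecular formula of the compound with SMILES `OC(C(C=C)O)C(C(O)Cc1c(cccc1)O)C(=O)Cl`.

C14H17ClO5

Heavy atoms from the SMILES: 14 C, 1 Cl, 5 O.
Implicit hydrogens by atom environment:
  5 × C: 1 H each → 5
  4 × C (aromatic): 1 H each → 4
  4 × O: 1 H each → 4
  2 × C: 2 H each → 4
  2 × C (aromatic): no H
  1 × C: no H
  1 × Cl: no H
  1 × O: no H
  Total hydrogens = 17.
Molecular formula: C14H17ClO5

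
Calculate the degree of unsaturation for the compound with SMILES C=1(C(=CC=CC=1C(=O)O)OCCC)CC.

Molecular formula from the SMILES: C12H16O3.
DoU = (2C + 2 + N − H − X)/2 = (2·12 + 2 + 0 − 16 − 0)/2 = 10/2 = 5.
(Structurally: 1 ring(s) + 4 π bond(s) = 5.)

5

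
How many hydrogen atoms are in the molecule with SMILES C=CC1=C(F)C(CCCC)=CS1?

13

Hydrogens are implicit in SMILES; fill each atom to its normal valence:
  4 × C: 2 H each → 8
  3 × C (aromatic): no H
  1 × C: 3 H
  1 × C (aromatic): 1 H
  1 × C: 1 H
  1 × F: no H
  1 × S (aromatic): no H
  Total hydrogens = 13.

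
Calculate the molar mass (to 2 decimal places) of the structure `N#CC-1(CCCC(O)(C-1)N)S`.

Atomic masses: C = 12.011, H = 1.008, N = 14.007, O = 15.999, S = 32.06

Molecular formula: C7H12N2OS.
M = 7×12.011 + 12×1.008 + 2×14.007 + 1×15.999 + 1×32.06 = 172.25 g/mol.

172.25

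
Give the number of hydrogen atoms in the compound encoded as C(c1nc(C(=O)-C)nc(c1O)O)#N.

5

Hydrogens are implicit in SMILES; fill each atom to its normal valence:
  4 × C (aromatic): no H
  2 × C: no H
  2 × N (aromatic): no H
  2 × O: 1 H each → 2
  1 × C: 3 H
  1 × N: no H
  1 × O: no H
  Total hydrogens = 5.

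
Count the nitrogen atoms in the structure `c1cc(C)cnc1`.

1

The symbol for nitrogen appears 1 time in the SMILES.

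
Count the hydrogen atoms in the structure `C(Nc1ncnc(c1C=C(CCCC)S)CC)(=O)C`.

Hydrogens are implicit in SMILES; fill each atom to its normal valence:
  4 × C: 2 H each → 8
  3 × C: 3 H each → 9
  3 × C (aromatic): no H
  2 × C: no H
  2 × N (aromatic): no H
  1 × C (aromatic): 1 H
  1 × C: 1 H
  1 × N: 1 H
  1 × O: no H
  1 × S: 1 H
  Total hydrogens = 21.

21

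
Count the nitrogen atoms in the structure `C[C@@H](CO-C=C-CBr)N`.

1

The symbol for nitrogen appears 1 time in the SMILES.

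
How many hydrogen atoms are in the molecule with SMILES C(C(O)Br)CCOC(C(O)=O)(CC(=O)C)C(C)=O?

17

Hydrogens are implicit in SMILES; fill each atom to its normal valence:
  4 × C: 2 H each → 8
  4 × C: no H
  4 × O: no H
  2 × C: 3 H each → 6
  2 × O: 1 H each → 2
  1 × Br: no H
  1 × C: 1 H
  Total hydrogens = 17.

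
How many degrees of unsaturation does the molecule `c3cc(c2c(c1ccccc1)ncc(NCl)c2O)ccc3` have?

12

Molecular formula from the SMILES: C17H13ClN2O.
DoU = (2C + 2 + N − H − X)/2 = (2·17 + 2 + 2 − 13 − 1)/2 = 24/2 = 12.
(Structurally: 3 ring(s) + 9 π bond(s) = 12.)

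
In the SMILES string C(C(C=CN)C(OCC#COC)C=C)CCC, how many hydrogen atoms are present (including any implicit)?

Hydrogens are implicit in SMILES; fill each atom to its normal valence:
  5 × C: 2 H each → 10
  5 × C: 1 H each → 5
  2 × C: 3 H each → 6
  2 × C: no H
  2 × O: no H
  1 × N: 2 H
  Total hydrogens = 23.

23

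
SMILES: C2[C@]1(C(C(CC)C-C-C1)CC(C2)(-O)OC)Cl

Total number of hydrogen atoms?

23

Hydrogens are implicit in SMILES; fill each atom to its normal valence:
  7 × C: 2 H each → 14
  2 × C: 3 H each → 6
  2 × C: 1 H each → 2
  2 × C: no H
  1 × Cl: no H
  1 × O: 1 H
  1 × O: no H
  Total hydrogens = 23.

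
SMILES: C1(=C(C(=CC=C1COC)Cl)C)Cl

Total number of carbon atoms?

9

The symbol for carbon appears 9 times in the SMILES. (Cl is a single chlorine, not C + l.)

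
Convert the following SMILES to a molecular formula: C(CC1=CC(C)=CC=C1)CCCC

C13H20

Heavy atoms from the SMILES: 13 C.
Implicit hydrogens by atom environment:
  5 × C: 2 H each → 10
  4 × C (aromatic): 1 H each → 4
  2 × C: 3 H each → 6
  2 × C (aromatic): no H
  Total hydrogens = 20.
Molecular formula: C13H20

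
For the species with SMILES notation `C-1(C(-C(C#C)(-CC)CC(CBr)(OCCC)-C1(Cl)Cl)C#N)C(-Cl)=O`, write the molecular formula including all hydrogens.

C16H19BrCl3NO2

Heavy atoms from the SMILES: 1 Br, 16 C, 3 Cl, 1 N, 2 O.
Implicit hydrogens by atom environment:
  6 × C: no H
  5 × C: 2 H each → 10
  3 × C: 1 H each → 3
  3 × Cl: no H
  2 × C: 3 H each → 6
  2 × O: no H
  1 × Br: no H
  1 × N: no H
  Total hydrogens = 19.
Molecular formula: C16H19BrCl3NO2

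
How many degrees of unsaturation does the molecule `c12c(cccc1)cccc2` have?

7

Molecular formula from the SMILES: C10H8.
DoU = (2C + 2 + N − H − X)/2 = (2·10 + 2 + 0 − 8 − 0)/2 = 14/2 = 7.
(Structurally: 2 ring(s) + 5 π bond(s) = 7.)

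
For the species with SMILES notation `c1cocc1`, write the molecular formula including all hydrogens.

C4H4O

Heavy atoms from the SMILES: 4 C, 1 O.
Implicit hydrogens by atom environment:
  4 × C (aromatic): 1 H each → 4
  1 × O (aromatic): no H
  Total hydrogens = 4.
Molecular formula: C4H4O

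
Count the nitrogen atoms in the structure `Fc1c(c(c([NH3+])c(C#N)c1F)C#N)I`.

The symbol for nitrogen appears 3 times in the SMILES.

3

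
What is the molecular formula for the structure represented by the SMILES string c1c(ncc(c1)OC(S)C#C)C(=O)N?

C9H8N2O2S

Heavy atoms from the SMILES: 9 C, 2 N, 2 O, 1 S.
Implicit hydrogens by atom environment:
  3 × C (aromatic): 1 H each → 3
  2 × C: 1 H each → 2
  2 × C (aromatic): no H
  2 × C: no H
  2 × O: no H
  1 × N: 2 H
  1 × N (aromatic): no H
  1 × S: 1 H
  Total hydrogens = 8.
Molecular formula: C9H8N2O2S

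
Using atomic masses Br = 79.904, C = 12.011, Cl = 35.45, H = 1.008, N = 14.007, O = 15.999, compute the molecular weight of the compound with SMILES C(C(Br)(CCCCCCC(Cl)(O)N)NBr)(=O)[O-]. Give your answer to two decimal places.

395.50

Molecular formula: C9H16Br2ClN2O3-.
M = 2×79.904 + 9×12.011 + 1×35.45 + 16×1.008 + 2×14.007 + 3×15.999 = 395.50 g/mol.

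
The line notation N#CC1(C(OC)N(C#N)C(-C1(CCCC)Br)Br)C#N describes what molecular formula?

C12H14Br2N4O

Heavy atoms from the SMILES: 2 Br, 12 C, 4 N, 1 O.
Implicit hydrogens by atom environment:
  5 × C: no H
  4 × N: no H
  3 × C: 2 H each → 6
  2 × Br: no H
  2 × C: 3 H each → 6
  2 × C: 1 H each → 2
  1 × O: no H
  Total hydrogens = 14.
Molecular formula: C12H14Br2N4O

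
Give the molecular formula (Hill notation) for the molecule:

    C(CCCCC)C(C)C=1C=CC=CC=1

C14H22

Heavy atoms from the SMILES: 14 C.
Implicit hydrogens by atom environment:
  5 × C: 2 H each → 10
  5 × C (aromatic): 1 H each → 5
  2 × C: 3 H each → 6
  1 × C: 1 H
  1 × C (aromatic): no H
  Total hydrogens = 22.
Molecular formula: C14H22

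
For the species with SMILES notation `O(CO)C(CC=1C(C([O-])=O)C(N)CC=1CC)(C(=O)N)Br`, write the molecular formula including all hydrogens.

C12H18BrN2O5-

Heavy atoms from the SMILES: 1 Br, 12 C, 2 N, 5 O.
Implicit hydrogens by atom environment:
  5 × C: no H
  4 × C: 2 H each → 8
  3 × O: no H
  2 × C: 1 H each → 2
  2 × N: 2 H each → 4
  1 × Br: no H
  1 × C: 3 H
  1 × O: 1 H
  1 × O (charge -1): no H
  Total hydrogens = 18.
Net charge -1.
Molecular formula: C12H18BrN2O5-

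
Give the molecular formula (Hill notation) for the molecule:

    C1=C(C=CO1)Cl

C4H3ClO

Heavy atoms from the SMILES: 4 C, 1 Cl, 1 O.
Implicit hydrogens by atom environment:
  3 × C (aromatic): 1 H each → 3
  1 × C (aromatic): no H
  1 × Cl: no H
  1 × O (aromatic): no H
  Total hydrogens = 3.
Molecular formula: C4H3ClO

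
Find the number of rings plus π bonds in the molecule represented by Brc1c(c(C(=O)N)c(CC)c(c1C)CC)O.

Molecular formula from the SMILES: C12H16BrNO2.
DoU = (2C + 2 + N − H − X)/2 = (2·12 + 2 + 1 − 16 − 1)/2 = 10/2 = 5.
(Structurally: 1 ring(s) + 4 π bond(s) = 5.)

5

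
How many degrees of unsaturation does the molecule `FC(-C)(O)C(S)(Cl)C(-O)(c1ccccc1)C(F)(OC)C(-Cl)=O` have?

5

Molecular formula from the SMILES: C13H14Cl2F2O4S.
DoU = (2C + 2 + N − H − X)/2 = (2·13 + 2 + 0 − 14 − 4)/2 = 10/2 = 5.
(Structurally: 1 ring(s) + 4 π bond(s) = 5.)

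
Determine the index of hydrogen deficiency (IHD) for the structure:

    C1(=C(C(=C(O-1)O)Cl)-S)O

3

Molecular formula from the SMILES: C4H3ClO3S.
DoU = (2C + 2 + N − H − X)/2 = (2·4 + 2 + 0 − 3 − 1)/2 = 6/2 = 3.
(Structurally: 1 ring(s) + 2 π bond(s) = 3.)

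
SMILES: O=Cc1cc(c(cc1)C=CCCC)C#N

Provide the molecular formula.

C13H13NO

Heavy atoms from the SMILES: 13 C, 1 N, 1 O.
Implicit hydrogens by atom environment:
  3 × C (aromatic): 1 H each → 3
  3 × C: 1 H each → 3
  3 × C (aromatic): no H
  2 × C: 2 H each → 4
  1 × C: 3 H
  1 × C: no H
  1 × N: no H
  1 × O: no H
  Total hydrogens = 13.
Molecular formula: C13H13NO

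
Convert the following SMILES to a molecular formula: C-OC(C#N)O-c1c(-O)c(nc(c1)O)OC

C9H10N2O5

Heavy atoms from the SMILES: 9 C, 2 N, 5 O.
Implicit hydrogens by atom environment:
  4 × C (aromatic): no H
  3 × O: no H
  2 × C: 3 H each → 6
  2 × O: 1 H each → 2
  1 × C (aromatic): 1 H
  1 × C: 1 H
  1 × C: no H
  1 × N (aromatic): no H
  1 × N: no H
  Total hydrogens = 10.
Molecular formula: C9H10N2O5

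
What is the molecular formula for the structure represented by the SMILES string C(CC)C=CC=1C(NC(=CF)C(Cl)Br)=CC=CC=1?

C14H16BrClFN

Heavy atoms from the SMILES: 1 Br, 14 C, 1 Cl, 1 F, 1 N.
Implicit hydrogens by atom environment:
  4 × C: 1 H each → 4
  4 × C (aromatic): 1 H each → 4
  2 × C: 2 H each → 4
  2 × C (aromatic): no H
  1 × Br: no H
  1 × C: 3 H
  1 × C: no H
  1 × Cl: no H
  1 × F: no H
  1 × N: 1 H
  Total hydrogens = 16.
Molecular formula: C14H16BrClFN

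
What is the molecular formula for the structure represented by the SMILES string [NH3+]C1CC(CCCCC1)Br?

Heavy atoms from the SMILES: 1 Br, 8 C, 1 N.
Implicit hydrogens by atom environment:
  6 × C: 2 H each → 12
  2 × C: 1 H each → 2
  1 × Br: no H
  1 × N (charge +1): 3 H
  Total hydrogens = 17.
Net charge +1.
Molecular formula: C8H17BrN+

C8H17BrN+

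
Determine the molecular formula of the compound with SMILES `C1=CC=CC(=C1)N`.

C6H7N

Heavy atoms from the SMILES: 6 C, 1 N.
Implicit hydrogens by atom environment:
  5 × C (aromatic): 1 H each → 5
  1 × C (aromatic): no H
  1 × N: 2 H
  Total hydrogens = 7.
Molecular formula: C6H7N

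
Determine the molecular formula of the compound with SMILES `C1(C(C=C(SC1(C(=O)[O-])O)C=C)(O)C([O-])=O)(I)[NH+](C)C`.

C11H13INO6S-

Heavy atoms from the SMILES: 11 C, 1 I, 1 N, 6 O, 1 S.
Implicit hydrogens by atom environment:
  6 × C: no H
  2 × C: 3 H each → 6
  2 × C: 1 H each → 2
  2 × O: 1 H each → 2
  2 × O: no H
  2 × O (charge -1): no H
  1 × C: 2 H
  1 × I: no H
  1 × N (charge +1): 1 H
  1 × S: no H
  Total hydrogens = 13.
Net charge -1.
Molecular formula: C11H13INO6S-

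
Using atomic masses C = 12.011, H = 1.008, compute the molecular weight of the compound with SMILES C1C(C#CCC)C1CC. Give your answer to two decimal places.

122.21

Molecular formula: C9H14.
M = 9×12.011 + 14×1.008 = 122.21 g/mol.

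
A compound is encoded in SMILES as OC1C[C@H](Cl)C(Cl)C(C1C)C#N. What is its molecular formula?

C8H11Cl2NO

Heavy atoms from the SMILES: 8 C, 2 Cl, 1 N, 1 O.
Implicit hydrogens by atom environment:
  5 × C: 1 H each → 5
  2 × Cl: no H
  1 × C: 3 H
  1 × C: 2 H
  1 × C: no H
  1 × N: no H
  1 × O: 1 H
  Total hydrogens = 11.
Molecular formula: C8H11Cl2NO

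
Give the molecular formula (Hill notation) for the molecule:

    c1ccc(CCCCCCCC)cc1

Heavy atoms from the SMILES: 14 C.
Implicit hydrogens by atom environment:
  7 × C: 2 H each → 14
  5 × C (aromatic): 1 H each → 5
  1 × C: 3 H
  1 × C (aromatic): no H
  Total hydrogens = 22.
Molecular formula: C14H22

C14H22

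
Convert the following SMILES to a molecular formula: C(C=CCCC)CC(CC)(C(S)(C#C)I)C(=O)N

Heavy atoms from the SMILES: 14 C, 1 I, 1 N, 1 O, 1 S.
Implicit hydrogens by atom environment:
  5 × C: 2 H each → 10
  4 × C: no H
  3 × C: 1 H each → 3
  2 × C: 3 H each → 6
  1 × I: no H
  1 × N: 2 H
  1 × O: no H
  1 × S: 1 H
  Total hydrogens = 22.
Molecular formula: C14H22INOS

C14H22INOS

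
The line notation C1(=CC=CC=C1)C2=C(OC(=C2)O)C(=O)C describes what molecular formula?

Heavy atoms from the SMILES: 12 C, 3 O.
Implicit hydrogens by atom environment:
  6 × C (aromatic): 1 H each → 6
  4 × C (aromatic): no H
  1 × C: 3 H
  1 × C: no H
  1 × O: 1 H
  1 × O (aromatic): no H
  1 × O: no H
  Total hydrogens = 10.
Molecular formula: C12H10O3

C12H10O3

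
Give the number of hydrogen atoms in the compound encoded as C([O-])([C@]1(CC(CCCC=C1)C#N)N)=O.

Hydrogens are implicit in SMILES; fill each atom to its normal valence:
  4 × C: 2 H each → 8
  3 × C: 1 H each → 3
  3 × C: no H
  1 × N: 2 H
  1 × N: no H
  1 × O: no H
  1 × O (charge -1): no H
  Total hydrogens = 13.

13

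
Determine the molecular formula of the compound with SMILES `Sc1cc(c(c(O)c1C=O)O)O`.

Heavy atoms from the SMILES: 7 C, 4 O, 1 S.
Implicit hydrogens by atom environment:
  5 × C (aromatic): no H
  3 × O: 1 H each → 3
  1 × C (aromatic): 1 H
  1 × C: 1 H
  1 × O: no H
  1 × S: 1 H
  Total hydrogens = 6.
Molecular formula: C7H6O4S

C7H6O4S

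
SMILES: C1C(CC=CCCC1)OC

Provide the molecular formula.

C9H16O

Heavy atoms from the SMILES: 9 C, 1 O.
Implicit hydrogens by atom environment:
  5 × C: 2 H each → 10
  3 × C: 1 H each → 3
  1 × C: 3 H
  1 × O: no H
  Total hydrogens = 16.
Molecular formula: C9H16O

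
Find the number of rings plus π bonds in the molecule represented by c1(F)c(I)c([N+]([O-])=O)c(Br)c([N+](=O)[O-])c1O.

6

Molecular formula from the SMILES: C6HBrFIN2O5.
DoU = (2C + 2 + N − H − X)/2 = (2·6 + 2 + 2 − 1 − 3)/2 = 12/2 = 6.
(Structurally: 1 ring(s) + 5 π bond(s) = 6.)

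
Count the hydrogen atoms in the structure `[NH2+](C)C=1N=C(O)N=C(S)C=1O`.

Hydrogens are implicit in SMILES; fill each atom to its normal valence:
  4 × C (aromatic): no H
  2 × N (aromatic): no H
  2 × O: 1 H each → 2
  1 × C: 3 H
  1 × N (charge +1): 2 H
  1 × S: 1 H
  Total hydrogens = 8.

8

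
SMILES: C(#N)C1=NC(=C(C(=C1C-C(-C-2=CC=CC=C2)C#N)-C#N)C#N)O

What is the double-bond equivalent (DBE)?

Molecular formula from the SMILES: C17H9N5O.
DoU = (2C + 2 + N − H − X)/2 = (2·17 + 2 + 5 − 9 − 0)/2 = 32/2 = 16.
(Structurally: 2 ring(s) + 14 π bond(s) = 16.)

16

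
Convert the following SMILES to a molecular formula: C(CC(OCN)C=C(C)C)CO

Heavy atoms from the SMILES: 9 C, 1 N, 2 O.
Implicit hydrogens by atom environment:
  4 × C: 2 H each → 8
  2 × C: 3 H each → 6
  2 × C: 1 H each → 2
  1 × C: no H
  1 × N: 2 H
  1 × O: 1 H
  1 × O: no H
  Total hydrogens = 19.
Molecular formula: C9H19NO2

C9H19NO2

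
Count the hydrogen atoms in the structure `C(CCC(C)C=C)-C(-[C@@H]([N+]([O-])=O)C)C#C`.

Hydrogens are implicit in SMILES; fill each atom to its normal valence:
  5 × C: 1 H each → 5
  4 × C: 2 H each → 8
  2 × C: 3 H each → 6
  1 × C: no H
  1 × N (charge +1): no H
  1 × O: no H
  1 × O (charge -1): no H
  Total hydrogens = 19.

19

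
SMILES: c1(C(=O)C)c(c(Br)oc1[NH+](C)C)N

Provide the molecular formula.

C8H12BrN2O2+

Heavy atoms from the SMILES: 1 Br, 8 C, 2 N, 2 O.
Implicit hydrogens by atom environment:
  4 × C (aromatic): no H
  3 × C: 3 H each → 9
  1 × Br: no H
  1 × C: no H
  1 × N: 2 H
  1 × N (charge +1): 1 H
  1 × O (aromatic): no H
  1 × O: no H
  Total hydrogens = 12.
Net charge +1.
Molecular formula: C8H12BrN2O2+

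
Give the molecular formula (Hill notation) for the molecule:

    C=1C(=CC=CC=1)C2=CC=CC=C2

Heavy atoms from the SMILES: 12 C.
Implicit hydrogens by atom environment:
  10 × C (aromatic): 1 H each → 10
  2 × C (aromatic): no H
  Total hydrogens = 10.
Molecular formula: C12H10

C12H10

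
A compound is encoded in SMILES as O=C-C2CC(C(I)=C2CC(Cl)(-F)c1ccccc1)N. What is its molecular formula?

Heavy atoms from the SMILES: 14 C, 1 Cl, 1 F, 1 I, 1 N, 1 O.
Implicit hydrogens by atom environment:
  5 × C (aromatic): 1 H each → 5
  3 × C: 1 H each → 3
  3 × C: no H
  2 × C: 2 H each → 4
  1 × C (aromatic): no H
  1 × Cl: no H
  1 × F: no H
  1 × I: no H
  1 × N: 2 H
  1 × O: no H
  Total hydrogens = 14.
Molecular formula: C14H14ClFINO

C14H14ClFINO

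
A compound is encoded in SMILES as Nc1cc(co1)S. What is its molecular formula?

C4H5NOS

Heavy atoms from the SMILES: 4 C, 1 N, 1 O, 1 S.
Implicit hydrogens by atom environment:
  2 × C (aromatic): 1 H each → 2
  2 × C (aromatic): no H
  1 × N: 2 H
  1 × O (aromatic): no H
  1 × S: 1 H
  Total hydrogens = 5.
Molecular formula: C4H5NOS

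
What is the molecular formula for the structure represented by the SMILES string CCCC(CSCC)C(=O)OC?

Heavy atoms from the SMILES: 9 C, 2 O, 1 S.
Implicit hydrogens by atom environment:
  4 × C: 2 H each → 8
  3 × C: 3 H each → 9
  2 × O: no H
  1 × C: 1 H
  1 × C: no H
  1 × S: no H
  Total hydrogens = 18.
Molecular formula: C9H18O2S

C9H18O2S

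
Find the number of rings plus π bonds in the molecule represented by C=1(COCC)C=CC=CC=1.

4

Molecular formula from the SMILES: C9H12O.
DoU = (2C + 2 + N − H − X)/2 = (2·9 + 2 + 0 − 12 − 0)/2 = 8/2 = 4.
(Structurally: 1 ring(s) + 3 π bond(s) = 4.)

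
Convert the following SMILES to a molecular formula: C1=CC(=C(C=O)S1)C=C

C7H6OS

Heavy atoms from the SMILES: 7 C, 1 O, 1 S.
Implicit hydrogens by atom environment:
  2 × C (aromatic): 1 H each → 2
  2 × C: 1 H each → 2
  2 × C (aromatic): no H
  1 × C: 2 H
  1 × O: no H
  1 × S (aromatic): no H
  Total hydrogens = 6.
Molecular formula: C7H6OS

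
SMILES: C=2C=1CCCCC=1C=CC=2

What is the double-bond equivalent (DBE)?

Molecular formula from the SMILES: C10H12.
DoU = (2C + 2 + N − H − X)/2 = (2·10 + 2 + 0 − 12 − 0)/2 = 10/2 = 5.
(Structurally: 2 ring(s) + 3 π bond(s) = 5.)

5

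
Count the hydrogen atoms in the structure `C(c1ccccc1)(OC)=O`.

8

Hydrogens are implicit in SMILES; fill each atom to its normal valence:
  5 × C (aromatic): 1 H each → 5
  2 × O: no H
  1 × C: 3 H
  1 × C (aromatic): no H
  1 × C: no H
  Total hydrogens = 8.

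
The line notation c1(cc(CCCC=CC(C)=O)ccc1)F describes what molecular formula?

Heavy atoms from the SMILES: 13 C, 1 F, 1 O.
Implicit hydrogens by atom environment:
  4 × C (aromatic): 1 H each → 4
  3 × C: 2 H each → 6
  2 × C: 1 H each → 2
  2 × C (aromatic): no H
  1 × C: 3 H
  1 × C: no H
  1 × F: no H
  1 × O: no H
  Total hydrogens = 15.
Molecular formula: C13H15FO

C13H15FO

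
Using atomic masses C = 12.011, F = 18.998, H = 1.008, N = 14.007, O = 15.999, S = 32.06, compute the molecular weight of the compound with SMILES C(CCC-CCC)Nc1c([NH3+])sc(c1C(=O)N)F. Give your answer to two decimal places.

274.38

Molecular formula: C12H21FN3OS+.
M = 12×12.011 + 1×18.998 + 21×1.008 + 3×14.007 + 1×15.999 + 1×32.06 = 274.38 g/mol.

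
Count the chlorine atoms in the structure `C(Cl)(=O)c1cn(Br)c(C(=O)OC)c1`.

The symbol for chlorine appears 1 time in the SMILES.

1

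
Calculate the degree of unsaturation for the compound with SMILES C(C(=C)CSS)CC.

Molecular formula from the SMILES: C6H12S2.
DoU = (2C + 2 + N − H − X)/2 = (2·6 + 2 + 0 − 12 − 0)/2 = 2/2 = 1.
(Structurally: 0 ring(s) + 1 π bond(s) = 1.)

1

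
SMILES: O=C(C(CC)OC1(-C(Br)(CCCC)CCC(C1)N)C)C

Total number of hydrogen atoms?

30

Hydrogens are implicit in SMILES; fill each atom to its normal valence:
  7 × C: 2 H each → 14
  4 × C: 3 H each → 12
  3 × C: no H
  2 × C: 1 H each → 2
  2 × O: no H
  1 × Br: no H
  1 × N: 2 H
  Total hydrogens = 30.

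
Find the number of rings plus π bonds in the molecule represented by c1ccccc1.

Molecular formula from the SMILES: C6H6.
DoU = (2C + 2 + N − H − X)/2 = (2·6 + 2 + 0 − 6 − 0)/2 = 8/2 = 4.
(Structurally: 1 ring(s) + 3 π bond(s) = 4.)

4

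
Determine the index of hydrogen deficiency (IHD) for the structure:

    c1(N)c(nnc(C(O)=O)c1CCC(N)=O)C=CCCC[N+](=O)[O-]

8

Molecular formula from the SMILES: C13H17N5O5.
DoU = (2C + 2 + N − H − X)/2 = (2·13 + 2 + 5 − 17 − 0)/2 = 16/2 = 8.
(Structurally: 1 ring(s) + 7 π bond(s) = 8.)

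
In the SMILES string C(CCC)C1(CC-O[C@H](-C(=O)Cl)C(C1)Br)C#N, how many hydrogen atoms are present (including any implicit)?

17

Hydrogens are implicit in SMILES; fill each atom to its normal valence:
  6 × C: 2 H each → 12
  3 × C: no H
  2 × C: 1 H each → 2
  2 × O: no H
  1 × Br: no H
  1 × C: 3 H
  1 × Cl: no H
  1 × N: no H
  Total hydrogens = 17.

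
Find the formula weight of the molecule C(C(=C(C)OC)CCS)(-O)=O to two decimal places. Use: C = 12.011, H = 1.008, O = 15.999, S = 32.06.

176.23

Molecular formula: C7H12O3S.
M = 7×12.011 + 12×1.008 + 3×15.999 + 1×32.06 = 176.23 g/mol.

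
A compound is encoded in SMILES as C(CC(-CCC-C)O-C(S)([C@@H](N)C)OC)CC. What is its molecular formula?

Heavy atoms from the SMILES: 13 C, 1 N, 2 O, 1 S.
Implicit hydrogens by atom environment:
  6 × C: 2 H each → 12
  4 × C: 3 H each → 12
  2 × C: 1 H each → 2
  2 × O: no H
  1 × C: no H
  1 × N: 2 H
  1 × S: 1 H
  Total hydrogens = 29.
Molecular formula: C13H29NO2S

C13H29NO2S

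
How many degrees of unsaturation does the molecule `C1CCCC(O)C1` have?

Molecular formula from the SMILES: C6H12O.
DoU = (2C + 2 + N − H − X)/2 = (2·6 + 2 + 0 − 12 − 0)/2 = 2/2 = 1.
(Structurally: 1 ring(s) + 0 π bond(s) = 1.)

1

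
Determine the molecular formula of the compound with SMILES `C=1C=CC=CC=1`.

C6H6

Heavy atoms from the SMILES: 6 C.
Implicit hydrogens by atom environment:
  6 × C (aromatic): 1 H each → 6
  Total hydrogens = 6.
Molecular formula: C6H6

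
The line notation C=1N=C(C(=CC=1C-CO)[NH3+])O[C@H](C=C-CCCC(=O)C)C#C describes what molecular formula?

Heavy atoms from the SMILES: 17 C, 2 N, 3 O.
Implicit hydrogens by atom environment:
  5 × C: 2 H each → 10
  4 × C: 1 H each → 4
  3 × C (aromatic): no H
  2 × C (aromatic): 1 H each → 2
  2 × C: no H
  2 × O: no H
  1 × C: 3 H
  1 × N (charge +1): 3 H
  1 × N (aromatic): no H
  1 × O: 1 H
  Total hydrogens = 23.
Net charge +1.
Molecular formula: C17H23N2O3+

C17H23N2O3+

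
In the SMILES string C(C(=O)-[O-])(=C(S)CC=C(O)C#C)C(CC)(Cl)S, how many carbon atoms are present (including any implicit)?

11

The symbol for carbon appears 11 times in the SMILES. (Cl is a single chlorine, not C + l.)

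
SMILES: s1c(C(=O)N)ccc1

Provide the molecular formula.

Heavy atoms from the SMILES: 5 C, 1 N, 1 O, 1 S.
Implicit hydrogens by atom environment:
  3 × C (aromatic): 1 H each → 3
  1 × C (aromatic): no H
  1 × C: no H
  1 × N: 2 H
  1 × O: no H
  1 × S (aromatic): no H
  Total hydrogens = 5.
Molecular formula: C5H5NOS

C5H5NOS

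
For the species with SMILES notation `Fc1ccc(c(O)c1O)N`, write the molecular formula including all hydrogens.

C6H6FNO2

Heavy atoms from the SMILES: 6 C, 1 F, 1 N, 2 O.
Implicit hydrogens by atom environment:
  4 × C (aromatic): no H
  2 × C (aromatic): 1 H each → 2
  2 × O: 1 H each → 2
  1 × F: no H
  1 × N: 2 H
  Total hydrogens = 6.
Molecular formula: C6H6FNO2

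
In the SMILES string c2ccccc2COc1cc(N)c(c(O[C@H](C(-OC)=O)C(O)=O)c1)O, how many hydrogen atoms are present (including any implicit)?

Hydrogens are implicit in SMILES; fill each atom to its normal valence:
  7 × C (aromatic): 1 H each → 7
  5 × C (aromatic): no H
  5 × O: no H
  2 × C: no H
  2 × O: 1 H each → 2
  1 × C: 3 H
  1 × C: 2 H
  1 × C: 1 H
  1 × N: 2 H
  Total hydrogens = 17.

17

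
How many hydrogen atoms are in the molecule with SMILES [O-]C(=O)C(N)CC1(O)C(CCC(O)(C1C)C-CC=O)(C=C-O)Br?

23

Hydrogens are implicit in SMILES; fill each atom to its normal valence:
  5 × C: 2 H each → 10
  5 × C: 1 H each → 5
  4 × C: no H
  3 × O: 1 H each → 3
  2 × O: no H
  1 × Br: no H
  1 × C: 3 H
  1 × N: 2 H
  1 × O (charge -1): no H
  Total hydrogens = 23.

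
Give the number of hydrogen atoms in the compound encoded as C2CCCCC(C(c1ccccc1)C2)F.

19

Hydrogens are implicit in SMILES; fill each atom to its normal valence:
  6 × C: 2 H each → 12
  5 × C (aromatic): 1 H each → 5
  2 × C: 1 H each → 2
  1 × C (aromatic): no H
  1 × F: no H
  Total hydrogens = 19.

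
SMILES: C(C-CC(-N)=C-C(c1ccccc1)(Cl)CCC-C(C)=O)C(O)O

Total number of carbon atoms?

18

The symbol for carbon appears 18 times in the SMILES. Lowercase c denotes aromatic carbon and counts toward C.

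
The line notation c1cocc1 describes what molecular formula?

Heavy atoms from the SMILES: 4 C, 1 O.
Implicit hydrogens by atom environment:
  4 × C (aromatic): 1 H each → 4
  1 × O (aromatic): no H
  Total hydrogens = 4.
Molecular formula: C4H4O

C4H4O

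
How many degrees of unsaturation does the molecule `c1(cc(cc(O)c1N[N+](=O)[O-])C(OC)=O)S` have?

6

Molecular formula from the SMILES: C8H8N2O5S.
DoU = (2C + 2 + N − H − X)/2 = (2·8 + 2 + 2 − 8 − 0)/2 = 12/2 = 6.
(Structurally: 1 ring(s) + 5 π bond(s) = 6.)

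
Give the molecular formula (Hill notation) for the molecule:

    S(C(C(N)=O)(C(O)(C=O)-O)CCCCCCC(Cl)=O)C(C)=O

C13H20ClNO6S

Heavy atoms from the SMILES: 13 C, 1 Cl, 1 N, 6 O, 1 S.
Implicit hydrogens by atom environment:
  6 × C: 2 H each → 12
  5 × C: no H
  4 × O: no H
  2 × O: 1 H each → 2
  1 × C: 3 H
  1 × C: 1 H
  1 × Cl: no H
  1 × N: 2 H
  1 × S: no H
  Total hydrogens = 20.
Molecular formula: C13H20ClNO6S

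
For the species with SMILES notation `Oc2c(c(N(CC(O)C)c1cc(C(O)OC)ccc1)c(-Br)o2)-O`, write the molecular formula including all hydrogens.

Heavy atoms from the SMILES: 1 Br, 15 C, 1 N, 6 O.
Implicit hydrogens by atom environment:
  6 × C (aromatic): no H
  4 × C (aromatic): 1 H each → 4
  4 × O: 1 H each → 4
  2 × C: 3 H each → 6
  2 × C: 1 H each → 2
  1 × Br: no H
  1 × C: 2 H
  1 × N: no H
  1 × O (aromatic): no H
  1 × O: no H
  Total hydrogens = 18.
Molecular formula: C15H18BrNO6

C15H18BrNO6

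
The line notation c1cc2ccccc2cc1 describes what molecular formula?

Heavy atoms from the SMILES: 10 C.
Implicit hydrogens by atom environment:
  8 × C (aromatic): 1 H each → 8
  2 × C (aromatic): no H
  Total hydrogens = 8.
Molecular formula: C10H8

C10H8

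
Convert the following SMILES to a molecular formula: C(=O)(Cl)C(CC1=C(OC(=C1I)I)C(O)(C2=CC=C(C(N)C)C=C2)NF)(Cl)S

C16H15Cl2FI2N2O3S

Heavy atoms from the SMILES: 16 C, 2 Cl, 1 F, 2 I, 2 N, 3 O, 1 S.
Implicit hydrogens by atom environment:
  6 × C (aromatic): no H
  4 × C (aromatic): 1 H each → 4
  3 × C: no H
  2 × Cl: no H
  2 × I: no H
  1 × C: 3 H
  1 × C: 2 H
  1 × C: 1 H
  1 × F: no H
  1 × N: 2 H
  1 × N: 1 H
  1 × O: 1 H
  1 × O (aromatic): no H
  1 × O: no H
  1 × S: 1 H
  Total hydrogens = 15.
Molecular formula: C16H15Cl2FI2N2O3S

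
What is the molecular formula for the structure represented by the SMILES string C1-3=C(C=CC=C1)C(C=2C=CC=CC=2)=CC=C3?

C16H12

Heavy atoms from the SMILES: 16 C.
Implicit hydrogens by atom environment:
  12 × C (aromatic): 1 H each → 12
  4 × C (aromatic): no H
  Total hydrogens = 12.
Molecular formula: C16H12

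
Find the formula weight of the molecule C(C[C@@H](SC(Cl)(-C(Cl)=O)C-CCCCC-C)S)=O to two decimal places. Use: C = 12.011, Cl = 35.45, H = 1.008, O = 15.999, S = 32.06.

Molecular formula: C12H20Cl2O2S2.
M = 12×12.011 + 2×35.45 + 20×1.008 + 2×15.999 + 2×32.06 = 331.31 g/mol.

331.31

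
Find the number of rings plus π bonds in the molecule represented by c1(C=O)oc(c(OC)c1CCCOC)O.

Molecular formula from the SMILES: C10H14O5.
DoU = (2C + 2 + N − H − X)/2 = (2·10 + 2 + 0 − 14 − 0)/2 = 8/2 = 4.
(Structurally: 1 ring(s) + 3 π bond(s) = 4.)

4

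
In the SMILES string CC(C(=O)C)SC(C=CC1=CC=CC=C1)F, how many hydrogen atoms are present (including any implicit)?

Hydrogens are implicit in SMILES; fill each atom to its normal valence:
  5 × C (aromatic): 1 H each → 5
  4 × C: 1 H each → 4
  2 × C: 3 H each → 6
  1 × C: no H
  1 × C (aromatic): no H
  1 × F: no H
  1 × O: no H
  1 × S: no H
  Total hydrogens = 15.

15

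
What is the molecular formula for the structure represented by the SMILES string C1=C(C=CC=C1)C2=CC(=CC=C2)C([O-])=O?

C13H9O2-

Heavy atoms from the SMILES: 13 C, 2 O.
Implicit hydrogens by atom environment:
  9 × C (aromatic): 1 H each → 9
  3 × C (aromatic): no H
  1 × C: no H
  1 × O: no H
  1 × O (charge -1): no H
  Total hydrogens = 9.
Net charge -1.
Molecular formula: C13H9O2-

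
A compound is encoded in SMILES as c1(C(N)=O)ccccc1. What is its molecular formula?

C7H7NO

Heavy atoms from the SMILES: 7 C, 1 N, 1 O.
Implicit hydrogens by atom environment:
  5 × C (aromatic): 1 H each → 5
  1 × C (aromatic): no H
  1 × C: no H
  1 × N: 2 H
  1 × O: no H
  Total hydrogens = 7.
Molecular formula: C7H7NO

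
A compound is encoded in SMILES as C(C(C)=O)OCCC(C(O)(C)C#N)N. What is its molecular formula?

Heavy atoms from the SMILES: 9 C, 2 N, 3 O.
Implicit hydrogens by atom environment:
  3 × C: 2 H each → 6
  3 × C: no H
  2 × C: 3 H each → 6
  2 × O: no H
  1 × C: 1 H
  1 × N: 2 H
  1 × N: no H
  1 × O: 1 H
  Total hydrogens = 16.
Molecular formula: C9H16N2O3

C9H16N2O3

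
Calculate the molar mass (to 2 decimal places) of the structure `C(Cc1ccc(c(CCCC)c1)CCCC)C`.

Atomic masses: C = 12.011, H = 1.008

232.41

Molecular formula: C17H28.
M = 17×12.011 + 28×1.008 = 232.41 g/mol.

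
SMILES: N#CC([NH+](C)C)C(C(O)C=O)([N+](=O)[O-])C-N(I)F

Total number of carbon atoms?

8

The symbol for carbon appears 8 times in the SMILES.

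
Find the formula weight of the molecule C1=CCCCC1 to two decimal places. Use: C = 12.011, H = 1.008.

82.15

Molecular formula: C6H10.
M = 6×12.011 + 10×1.008 = 82.15 g/mol.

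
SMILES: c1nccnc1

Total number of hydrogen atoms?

Hydrogens are implicit in SMILES; fill each atom to its normal valence:
  4 × C (aromatic): 1 H each → 4
  2 × N (aromatic): no H
  Total hydrogens = 4.

4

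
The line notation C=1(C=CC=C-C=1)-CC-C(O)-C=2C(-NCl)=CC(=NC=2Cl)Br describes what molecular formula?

Heavy atoms from the SMILES: 1 Br, 14 C, 2 Cl, 2 N, 1 O.
Implicit hydrogens by atom environment:
  6 × C (aromatic): 1 H each → 6
  5 × C (aromatic): no H
  2 × C: 2 H each → 4
  2 × Cl: no H
  1 × Br: no H
  1 × C: 1 H
  1 × N: 1 H
  1 × N (aromatic): no H
  1 × O: 1 H
  Total hydrogens = 13.
Molecular formula: C14H13BrCl2N2O

C14H13BrCl2N2O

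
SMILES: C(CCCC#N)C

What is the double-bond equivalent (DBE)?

Molecular formula from the SMILES: C6H11N.
DoU = (2C + 2 + N − H − X)/2 = (2·6 + 2 + 1 − 11 − 0)/2 = 4/2 = 2.
(Structurally: 0 ring(s) + 2 π bond(s) = 2.)

2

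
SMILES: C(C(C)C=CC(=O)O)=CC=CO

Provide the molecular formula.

C9H12O3

Heavy atoms from the SMILES: 9 C, 3 O.
Implicit hydrogens by atom environment:
  7 × C: 1 H each → 7
  2 × O: 1 H each → 2
  1 × C: 3 H
  1 × C: no H
  1 × O: no H
  Total hydrogens = 12.
Molecular formula: C9H12O3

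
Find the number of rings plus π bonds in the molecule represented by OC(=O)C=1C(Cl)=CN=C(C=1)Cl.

5

Molecular formula from the SMILES: C6H3Cl2NO2.
DoU = (2C + 2 + N − H − X)/2 = (2·6 + 2 + 1 − 3 − 2)/2 = 10/2 = 5.
(Structurally: 1 ring(s) + 4 π bond(s) = 5.)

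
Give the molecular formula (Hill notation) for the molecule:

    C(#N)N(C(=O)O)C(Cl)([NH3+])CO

Heavy atoms from the SMILES: 4 C, 1 Cl, 3 N, 3 O.
Implicit hydrogens by atom environment:
  3 × C: no H
  2 × N: no H
  2 × O: 1 H each → 2
  1 × C: 2 H
  1 × Cl: no H
  1 × N (charge +1): 3 H
  1 × O: no H
  Total hydrogens = 7.
Net charge +1.
Molecular formula: C4H7ClN3O3+

C4H7ClN3O3+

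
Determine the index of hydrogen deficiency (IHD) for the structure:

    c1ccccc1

4

Molecular formula from the SMILES: C6H6.
DoU = (2C + 2 + N − H − X)/2 = (2·6 + 2 + 0 − 6 − 0)/2 = 8/2 = 4.
(Structurally: 1 ring(s) + 3 π bond(s) = 4.)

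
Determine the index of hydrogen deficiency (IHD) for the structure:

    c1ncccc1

4

Molecular formula from the SMILES: C5H5N.
DoU = (2C + 2 + N − H − X)/2 = (2·5 + 2 + 1 − 5 − 0)/2 = 8/2 = 4.
(Structurally: 1 ring(s) + 3 π bond(s) = 4.)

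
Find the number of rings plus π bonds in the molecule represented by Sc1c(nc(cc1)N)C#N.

6

Molecular formula from the SMILES: C6H5N3S.
DoU = (2C + 2 + N − H − X)/2 = (2·6 + 2 + 3 − 5 − 0)/2 = 12/2 = 6.
(Structurally: 1 ring(s) + 5 π bond(s) = 6.)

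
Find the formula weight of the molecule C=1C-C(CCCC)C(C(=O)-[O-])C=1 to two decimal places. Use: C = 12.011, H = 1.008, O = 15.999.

Molecular formula: C10H15O2-.
M = 10×12.011 + 15×1.008 + 2×15.999 = 167.23 g/mol.

167.23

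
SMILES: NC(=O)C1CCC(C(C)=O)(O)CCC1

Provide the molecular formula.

C10H17NO3

Heavy atoms from the SMILES: 10 C, 1 N, 3 O.
Implicit hydrogens by atom environment:
  5 × C: 2 H each → 10
  3 × C: no H
  2 × O: no H
  1 × C: 3 H
  1 × C: 1 H
  1 × N: 2 H
  1 × O: 1 H
  Total hydrogens = 17.
Molecular formula: C10H17NO3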